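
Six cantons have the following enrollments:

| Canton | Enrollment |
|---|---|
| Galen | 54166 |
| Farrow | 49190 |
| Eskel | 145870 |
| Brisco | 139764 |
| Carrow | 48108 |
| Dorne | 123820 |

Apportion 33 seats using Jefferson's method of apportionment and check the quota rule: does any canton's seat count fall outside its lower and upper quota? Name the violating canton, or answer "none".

Standard quotas: Galen 3.187, Farrow 2.894, Eskel 8.582, Brisco 8.223, Carrow 2.830, Dorne 7.285.
Jefferson allocation: Galen 3, Farrow 3, Eskel 9, Brisco 8, Carrow 3, Dorne 7.
Every allocation lies between the lower and upper quota.

none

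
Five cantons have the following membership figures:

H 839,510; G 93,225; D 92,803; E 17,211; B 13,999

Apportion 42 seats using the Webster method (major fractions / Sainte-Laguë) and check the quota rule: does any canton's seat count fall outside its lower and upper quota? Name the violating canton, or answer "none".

H

Standard quotas: H 33.366, G 3.705, D 3.688, E 0.684, B 0.556.
Webster allocation: H 32, G 4, D 4, E 1, B 1.
H has quota 33.366 (lower 33, upper 34) but receives 32 — outside the quota interval.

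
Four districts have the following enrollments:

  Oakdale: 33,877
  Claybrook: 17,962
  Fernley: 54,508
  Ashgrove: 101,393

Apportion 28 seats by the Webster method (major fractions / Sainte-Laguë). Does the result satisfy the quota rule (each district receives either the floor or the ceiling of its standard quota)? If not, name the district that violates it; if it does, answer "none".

Standard quotas: Oakdale 4.566, Claybrook 2.421, Fernley 7.347, Ashgrove 13.666.
Webster allocation: Oakdale 5, Claybrook 2, Fernley 7, Ashgrove 14.
Every allocation lies between the lower and upper quota.

none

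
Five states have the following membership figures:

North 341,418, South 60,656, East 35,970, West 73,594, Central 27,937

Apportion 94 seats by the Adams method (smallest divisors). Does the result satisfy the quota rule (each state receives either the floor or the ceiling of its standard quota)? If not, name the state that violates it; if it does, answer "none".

Standard quotas: North 59.479, South 10.567, East 6.266, West 12.821, Central 4.867.
Adams allocation: North 58, South 11, East 7, West 13, Central 5.
North has quota 59.479 (lower 59, upper 60) but receives 58 — outside the quota interval.

North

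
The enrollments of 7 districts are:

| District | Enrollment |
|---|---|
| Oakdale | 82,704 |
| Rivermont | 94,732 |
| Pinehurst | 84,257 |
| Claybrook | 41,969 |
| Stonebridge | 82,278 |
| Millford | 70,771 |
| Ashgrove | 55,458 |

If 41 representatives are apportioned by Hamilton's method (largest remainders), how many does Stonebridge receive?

7

The standard divisor is 512169/41 ≈ 12491.927.
Standard quotas: Oakdale 6.6206, Rivermont 7.5835, Pinehurst 6.7449, Claybrook 3.3597, Stonebridge 6.5865, Millford 5.6653, Ashgrove 4.4395.
Lower quotas: Oakdale 6, Rivermont 7, Pinehurst 6, Claybrook 3, Stonebridge 6, Millford 5, Ashgrove 4 (sum 37, leaving 4 seats).
Remainders in descending order: Pinehurst 0.7449, Millford 0.6653, Oakdale 0.6206, Stonebridge 0.5865, Rivermont 0.5835, Ashgrove 0.4395, Claybrook 0.3597.
The surplus seats go to Pinehurst, Millford, Oakdale, Stonebridge.
Stonebridge receives 7.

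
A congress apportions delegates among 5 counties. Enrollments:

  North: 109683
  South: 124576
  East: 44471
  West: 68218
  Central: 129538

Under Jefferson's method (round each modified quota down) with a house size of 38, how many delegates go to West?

Standard divisor 476486/38 ≈ 12539.105; standard quotas: North 8.747, South 9.935, East 3.547, West 5.440, Central 10.331.
Rounding down gives 8, 9, 3, 5, 10 = 35 seats, so the divisor must be adjusted.
With modified divisor 11600: modified quotas North 9.455, South 10.739, East 3.834, West 5.881, Central 11.167.
Rounding down: North 9, South 10, East 3, West 5, Central 11 (total 38).
West receives 5.

5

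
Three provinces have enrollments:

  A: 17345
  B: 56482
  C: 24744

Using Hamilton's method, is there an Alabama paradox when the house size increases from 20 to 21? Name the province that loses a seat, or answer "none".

At 20 seats: A 4, B 11, C 5.
At 21 seats: A 4, B 12, C 5.
No province's allocation decreased.

none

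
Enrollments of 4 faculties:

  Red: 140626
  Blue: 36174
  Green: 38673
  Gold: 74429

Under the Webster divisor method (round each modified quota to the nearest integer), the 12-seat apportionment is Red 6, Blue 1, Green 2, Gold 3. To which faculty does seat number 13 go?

Priority for the next seat is population ÷ (current seats + 0.5).
Priorities: Red 21634.769, Blue 24116.000, Green 15469.200, Gold 21265.429.
Highest priority: Blue.

Blue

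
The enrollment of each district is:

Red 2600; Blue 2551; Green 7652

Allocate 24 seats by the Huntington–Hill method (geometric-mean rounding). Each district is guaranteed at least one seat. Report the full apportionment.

Red 5, Blue 5, Green 14

With divisor 548: modified quotas Red 4.745, Blue 4.655, Green 13.964.
Geometric-mean thresholds: Red √(4·5)=4.472, Blue √(4·5)=4.472, Green √(13·14)=13.491.
Each quota rounded against its threshold gives Red 5, Blue 5, Green 14 (total 24).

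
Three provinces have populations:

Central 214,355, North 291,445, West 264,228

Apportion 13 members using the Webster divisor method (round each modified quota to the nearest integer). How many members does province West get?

Standard divisor 770028/13 ≈ 59232.923; standard quotas: Central 3.619, North 4.920, West 4.461.
Rounding to the nearest integer gives Central 4, North 5, West 4 — total 13, matching the house size, so no adjustment is needed.
West receives 4.

4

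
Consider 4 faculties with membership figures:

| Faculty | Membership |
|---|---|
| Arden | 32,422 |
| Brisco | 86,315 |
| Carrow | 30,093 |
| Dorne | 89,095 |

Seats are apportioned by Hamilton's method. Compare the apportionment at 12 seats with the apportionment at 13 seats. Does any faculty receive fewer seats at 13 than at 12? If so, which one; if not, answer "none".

Carrow

At 12 seats: Arden 2, Brisco 4, Carrow 2, Dorne 4.
At 13 seats: Arden 2, Brisco 5, Carrow 1, Dorne 5.
Carrow drops from 2 to 1.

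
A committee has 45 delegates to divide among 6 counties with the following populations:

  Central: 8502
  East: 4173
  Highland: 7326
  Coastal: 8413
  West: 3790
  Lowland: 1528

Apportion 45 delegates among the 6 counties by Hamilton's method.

The standard divisor is 33732/45 ≈ 749.6.
Standard quotas: Central 11.3420, East 5.5670, Highland 9.7732, Coastal 11.2233, West 5.0560, Lowland 2.0384.
Lower quotas: Central 11, East 5, Highland 9, Coastal 11, West 5, Lowland 2 (sum 43, leaving 2 seats).
Remainders in descending order: Highland 0.7732, East 0.5670, Central 0.3420, Coastal 0.2233, West 0.0560, Lowland 0.0384.
The surplus seats go to Highland, East.

Central=11, East=6, Highland=10, Coastal=11, West=5, Lowland=2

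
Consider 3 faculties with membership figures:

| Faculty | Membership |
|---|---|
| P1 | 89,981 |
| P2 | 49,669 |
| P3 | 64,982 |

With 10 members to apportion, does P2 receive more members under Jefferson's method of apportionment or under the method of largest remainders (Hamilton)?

Hamilton

Jefferson: P1 5, P2 2, P3 3.
Hamilton: P1 4, P2 3, P3 3.
P2 gets 2 under Jefferson and 3 under Hamilton.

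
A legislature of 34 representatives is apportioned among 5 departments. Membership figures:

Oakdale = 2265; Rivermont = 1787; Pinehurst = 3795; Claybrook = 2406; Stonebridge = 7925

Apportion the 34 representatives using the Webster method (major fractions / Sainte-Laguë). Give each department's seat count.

Oakdale: 4, Rivermont: 3, Pinehurst: 7, Claybrook: 5, Stonebridge: 15

Standard divisor 18178/34 ≈ 534.647; standard quotas: Oakdale 4.236, Rivermont 3.342, Pinehurst 7.098, Claybrook 4.500, Stonebridge 14.823.
Rounding to the nearest integer gives Oakdale 4, Rivermont 3, Pinehurst 7, Claybrook 5, Stonebridge 15 — total 34, matching the house size, so no adjustment is needed.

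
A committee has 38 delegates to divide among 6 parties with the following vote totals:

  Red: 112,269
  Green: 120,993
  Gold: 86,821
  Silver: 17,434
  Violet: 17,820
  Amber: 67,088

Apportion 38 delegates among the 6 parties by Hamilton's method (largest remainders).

Red 10, Green 11, Gold 8, Silver 1, Violet 2, Amber 6

The standard divisor is 422425/38 ≈ 11116.447.
Standard quotas: Red 10.0994, Green 10.8841, Gold 7.8101, Silver 1.5683, Violet 1.6030, Amber 6.0350.
Lower quotas: Red 10, Green 10, Gold 7, Silver 1, Violet 1, Amber 6 (sum 35, leaving 3 seats).
Remainders in descending order: Green 0.8841, Gold 0.8101, Violet 0.6030, Silver 0.5683, Red 0.0994, Amber 0.0350.
Largest remainders: Green, Gold, Violet receive the extra seats.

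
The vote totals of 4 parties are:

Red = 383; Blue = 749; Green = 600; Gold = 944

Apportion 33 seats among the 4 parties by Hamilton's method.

Red: 5, Blue: 9, Green: 7, Gold: 12

Total 2676; standard divisor 2676/33 ≈ 81.091.
Standard quotas: Red 4.723, Blue 9.237, Green 7.399, Gold 11.641.
Lower quotas: Red 4, Blue 9, Green 7, Gold 11 (sum 31, leaving 2 seats).
Remainders in descending order: Red 0.723, Gold 0.641, Green 0.399, Blue 0.237.
Largest remainders: Red, Gold receive the extra seats.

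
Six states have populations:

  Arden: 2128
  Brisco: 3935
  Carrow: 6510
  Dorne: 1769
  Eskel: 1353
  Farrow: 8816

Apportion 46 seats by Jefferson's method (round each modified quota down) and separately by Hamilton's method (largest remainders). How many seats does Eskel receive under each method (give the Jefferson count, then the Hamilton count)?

Jefferson: Arden 4, Brisco 7, Carrow 13, Dorne 3, Eskel 2, Farrow 17.
Hamilton: Arden 4, Brisco 7, Carrow 12, Dorne 3, Eskel 3, Farrow 17.
Eskel gets 2 under Jefferson and 3 under Hamilton.

2 and 3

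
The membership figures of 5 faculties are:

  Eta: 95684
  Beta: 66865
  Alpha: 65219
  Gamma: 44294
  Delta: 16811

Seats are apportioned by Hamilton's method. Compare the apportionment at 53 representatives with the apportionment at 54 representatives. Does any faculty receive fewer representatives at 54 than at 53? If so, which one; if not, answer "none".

none

At 53 seats: Eta 18, Beta 12, Alpha 12, Gamma 8, Delta 3.
At 54 seats: Eta 18, Beta 13, Alpha 12, Gamma 8, Delta 3.
No faculty's allocation decreased.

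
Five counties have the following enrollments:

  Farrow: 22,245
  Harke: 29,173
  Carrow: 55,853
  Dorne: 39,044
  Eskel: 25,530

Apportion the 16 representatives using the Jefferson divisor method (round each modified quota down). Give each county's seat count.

Farrow=2, Harke=3, Carrow=5, Dorne=4, Eskel=2

Standard divisor 171845/16 ≈ 10740.312; standard quotas: Farrow 2.071, Harke 2.716, Carrow 5.200, Dorne 3.635, Eskel 2.377.
Rounding down gives 2, 2, 5, 3, 2 = 14 seats, so the divisor must be adjusted.
With modified divisor 9500: modified quotas Farrow 2.342, Harke 3.071, Carrow 5.879, Dorne 4.110, Eskel 2.687.
Rounding down: Farrow 2, Harke 3, Carrow 5, Dorne 4, Eskel 2 (total 16).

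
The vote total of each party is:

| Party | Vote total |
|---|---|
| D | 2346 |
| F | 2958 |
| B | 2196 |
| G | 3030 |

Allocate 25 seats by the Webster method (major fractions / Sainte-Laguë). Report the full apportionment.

D 6; F 7; B 5; G 7

Standard divisor 10530/25 ≈ 421.2; standard quotas: D 5.570, F 7.023, B 5.214, G 7.194.
Rounding to the nearest integer gives D 6, F 7, B 5, G 7 — total 25, matching the house size, so no adjustment is needed.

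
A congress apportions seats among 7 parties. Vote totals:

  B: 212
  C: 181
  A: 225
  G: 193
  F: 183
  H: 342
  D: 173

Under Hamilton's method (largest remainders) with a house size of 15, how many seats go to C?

Total 1509; standard divisor 1509/15 ≈ 100.6.
Standard quotas: B 2.107, C 1.799, A 2.237, G 1.918, F 1.819, H 3.400, D 1.720.
Lower quotas: B 2, C 1, A 2, G 1, F 1, H 3, D 1 (sum 11, leaving 4 seats).
Remainders in descending order: G 0.918, F 0.819, C 0.799, D 0.720, H 0.400, A 0.237, B 0.107.
The surplus seats go to G, F, C, D.
C receives 2.

2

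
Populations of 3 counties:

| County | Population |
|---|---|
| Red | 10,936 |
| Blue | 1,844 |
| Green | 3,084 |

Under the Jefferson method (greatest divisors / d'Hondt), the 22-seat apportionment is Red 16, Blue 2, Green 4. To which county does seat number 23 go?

Red

Priority for the next seat is population ÷ (current seats + 1).
Priorities: Red 643.294, Blue 614.667, Green 616.800.
Highest priority: Red.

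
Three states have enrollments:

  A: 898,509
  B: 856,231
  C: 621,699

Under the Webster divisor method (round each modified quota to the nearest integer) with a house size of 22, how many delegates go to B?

Standard divisor 2376439/22 ≈ 108019.955; standard quotas: A 8.318, B 7.927, C 5.755.
Rounding to the nearest integer gives A 8, B 8, C 6 — total 22, matching the house size, so no adjustment is needed.
B receives 8.

8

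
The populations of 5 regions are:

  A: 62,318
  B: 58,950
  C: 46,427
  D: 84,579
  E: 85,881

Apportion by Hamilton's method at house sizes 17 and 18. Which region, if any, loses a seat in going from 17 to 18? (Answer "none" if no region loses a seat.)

At 17 seats: A 3, B 3, C 3, D 4, E 4.
At 18 seats: A 3, B 3, C 2, D 5, E 5.
C drops from 3 to 2.

C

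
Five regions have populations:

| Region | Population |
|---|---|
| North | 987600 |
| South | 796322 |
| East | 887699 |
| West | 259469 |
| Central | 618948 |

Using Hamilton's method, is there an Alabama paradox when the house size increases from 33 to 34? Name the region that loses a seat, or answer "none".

West

At 33 seats: North 9, South 7, East 8, West 3, Central 6.
At 34 seats: North 9, South 8, East 9, West 2, Central 6.
West drops from 3 to 2.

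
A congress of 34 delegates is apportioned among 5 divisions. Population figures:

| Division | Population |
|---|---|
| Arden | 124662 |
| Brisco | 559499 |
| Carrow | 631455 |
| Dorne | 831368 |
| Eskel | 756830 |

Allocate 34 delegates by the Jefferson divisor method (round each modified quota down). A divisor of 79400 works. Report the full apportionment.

With modified divisor 79400: modified quotas Arden 1.570, Brisco 7.047, Carrow 7.953, Dorne 10.471, Eskel 9.532.
Rounding down: Arden 1, Brisco 7, Carrow 7, Dorne 10, Eskel 9 (total 34).

Arden 1, Brisco 7, Carrow 7, Dorne 10, Eskel 9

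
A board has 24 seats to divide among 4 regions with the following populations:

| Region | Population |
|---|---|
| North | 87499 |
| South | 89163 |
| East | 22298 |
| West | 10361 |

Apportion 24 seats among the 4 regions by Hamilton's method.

North=10, South=10, East=3, West=1

Total 209321; standard divisor 209321/24 ≈ 8721.708.
Standard quotas: North 10.0323, South 10.2231, East 2.5566, West 1.1880.
Lower quotas: North 10, South 10, East 2, West 1 (sum 23, leaving 1 seat).
Remainders in descending order: East 0.5566, South 0.2231, West 0.1880, North 0.0323.
Largest remainder: East receives the extra seat.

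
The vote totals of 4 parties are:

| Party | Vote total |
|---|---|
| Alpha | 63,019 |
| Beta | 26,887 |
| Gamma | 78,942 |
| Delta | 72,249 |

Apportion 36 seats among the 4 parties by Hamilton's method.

Total 241097; standard divisor 241097/36 ≈ 6697.139.
Standard quotas: Alpha 9.4098, Beta 4.0147, Gamma 11.7874, Delta 10.7880.
Lower quotas: Alpha 9, Beta 4, Gamma 11, Delta 10 (sum 34, leaving 2 seats).
Remainders in descending order: Delta 0.7880, Gamma 0.7874, Alpha 0.4098, Beta 0.0147.
The surplus seats go to Delta, Gamma.

Alpha=9, Beta=4, Gamma=12, Delta=11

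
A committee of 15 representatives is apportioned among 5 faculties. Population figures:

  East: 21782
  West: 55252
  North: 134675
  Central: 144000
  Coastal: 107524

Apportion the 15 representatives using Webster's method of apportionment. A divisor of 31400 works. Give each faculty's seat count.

With modified divisor 31400: modified quotas East 0.694, West 1.760, North 4.289, Central 4.586, Coastal 3.424.
Rounding to the nearest integer: East 1, West 2, North 4, Central 5, Coastal 3 (total 15).

East=1, West=2, North=4, Central=5, Coastal=3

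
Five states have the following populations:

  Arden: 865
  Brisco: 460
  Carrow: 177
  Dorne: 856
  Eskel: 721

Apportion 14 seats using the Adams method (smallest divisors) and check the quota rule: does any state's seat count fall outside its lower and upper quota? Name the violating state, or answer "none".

none

Standard quotas: Arden 3.933, Brisco 2.092, Carrow 0.805, Dorne 3.892, Eskel 3.278.
Adams allocation: Arden 4, Brisco 2, Carrow 1, Dorne 4, Eskel 3.
Every allocation lies between the lower and upper quota.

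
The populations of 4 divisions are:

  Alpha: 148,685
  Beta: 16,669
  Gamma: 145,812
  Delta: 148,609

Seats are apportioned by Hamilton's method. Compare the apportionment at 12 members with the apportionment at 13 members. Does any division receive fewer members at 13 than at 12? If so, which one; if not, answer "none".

At 12 seats: Alpha 4, Beta 0, Gamma 4, Delta 4.
At 13 seats: Alpha 4, Beta 1, Gamma 4, Delta 4.
No division's allocation decreased.

none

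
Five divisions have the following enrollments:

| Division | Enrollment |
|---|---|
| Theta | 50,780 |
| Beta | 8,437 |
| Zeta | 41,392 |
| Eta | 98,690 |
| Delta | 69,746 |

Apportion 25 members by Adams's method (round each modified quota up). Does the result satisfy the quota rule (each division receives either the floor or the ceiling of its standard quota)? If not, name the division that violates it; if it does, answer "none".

none

Standard quotas: Theta 4.719, Beta 0.784, Zeta 3.846, Eta 9.170, Delta 6.481.
Adams allocation: Theta 5, Beta 1, Zeta 4, Eta 9, Delta 6.
Every allocation lies between the lower and upper quota.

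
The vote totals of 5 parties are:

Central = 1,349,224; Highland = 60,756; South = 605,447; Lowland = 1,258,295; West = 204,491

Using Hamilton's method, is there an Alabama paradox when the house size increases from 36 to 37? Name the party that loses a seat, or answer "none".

none

At 36 seats: Central 14, Highland 1, South 6, Lowland 13, West 2.
At 37 seats: Central 14, Highland 1, South 7, Lowland 13, West 2.
No party's allocation decreased.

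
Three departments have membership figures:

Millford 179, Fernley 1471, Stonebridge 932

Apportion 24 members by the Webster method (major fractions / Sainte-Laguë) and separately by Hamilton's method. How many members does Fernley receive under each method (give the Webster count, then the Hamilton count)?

13 and 14

Webster: Millford 2, Fernley 13, Stonebridge 9.
Hamilton: Millford 2, Fernley 14, Stonebridge 8.
Fernley gets 13 under Webster and 14 under Hamilton.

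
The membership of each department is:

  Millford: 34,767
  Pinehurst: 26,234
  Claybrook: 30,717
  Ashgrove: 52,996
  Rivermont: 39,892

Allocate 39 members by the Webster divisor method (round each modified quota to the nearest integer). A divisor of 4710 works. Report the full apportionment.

Millford 7; Pinehurst 6; Claybrook 7; Ashgrove 11; Rivermont 8

With modified divisor 4710: modified quotas Millford 7.382, Pinehurst 5.570, Claybrook 6.522, Ashgrove 11.252, Rivermont 8.470.
Rounding to the nearest integer: Millford 7, Pinehurst 6, Claybrook 7, Ashgrove 11, Rivermont 8 (total 39).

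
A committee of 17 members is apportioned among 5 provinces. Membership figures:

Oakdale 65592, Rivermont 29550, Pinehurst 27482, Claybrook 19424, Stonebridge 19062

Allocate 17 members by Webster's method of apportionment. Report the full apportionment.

Oakdale: 7; Rivermont: 3; Pinehurst: 3; Claybrook: 2; Stonebridge: 2

Standard divisor 161110/17 ≈ 9477.059; standard quotas: Oakdale 6.921, Rivermont 3.118, Pinehurst 2.900, Claybrook 2.050, Stonebridge 2.011.
Rounding to the nearest integer gives Oakdale 7, Rivermont 3, Pinehurst 3, Claybrook 2, Stonebridge 2 — total 17, matching the house size, so no adjustment is needed.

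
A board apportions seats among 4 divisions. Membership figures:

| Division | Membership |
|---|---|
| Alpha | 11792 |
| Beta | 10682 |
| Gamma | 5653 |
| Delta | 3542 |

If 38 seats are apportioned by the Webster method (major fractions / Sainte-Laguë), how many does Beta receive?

Standard divisor 31669/38 ≈ 833.395; standard quotas: Alpha 14.149, Beta 12.817, Gamma 6.783, Delta 4.250.
Rounding to the nearest integer gives Alpha 14, Beta 13, Gamma 7, Delta 4 — total 38, matching the house size, so no adjustment is needed.
Beta receives 13.

13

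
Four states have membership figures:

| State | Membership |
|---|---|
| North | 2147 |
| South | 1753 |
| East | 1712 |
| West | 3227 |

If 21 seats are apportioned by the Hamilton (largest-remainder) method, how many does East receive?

4

Total 8839; standard divisor 8839/21 ≈ 420.905.
Standard quotas: North 5.101, South 4.165, East 4.067, West 7.667.
Lower quotas: North 5, South 4, East 4, West 7 (sum 20, leaving 1 seat).
Remainders in descending order: West 0.667, South 0.165, North 0.101, East 0.067.
The surplus seat goes to West.
East receives 4.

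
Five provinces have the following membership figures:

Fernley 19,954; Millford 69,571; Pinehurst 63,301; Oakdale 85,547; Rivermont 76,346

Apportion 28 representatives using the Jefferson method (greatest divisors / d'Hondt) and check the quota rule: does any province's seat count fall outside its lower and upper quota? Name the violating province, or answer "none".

none

Standard quotas: Fernley 1.775, Millford 6.190, Pinehurst 5.632, Oakdale 7.611, Rivermont 6.792.
Jefferson allocation: Fernley 1, Millford 6, Pinehurst 6, Oakdale 8, Rivermont 7.
Every allocation lies between the lower and upper quota.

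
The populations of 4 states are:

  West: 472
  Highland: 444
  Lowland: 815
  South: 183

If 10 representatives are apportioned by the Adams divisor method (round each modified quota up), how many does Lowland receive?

Standard divisor 1914/10 ≈ 191.4; standard quotas: West 2.466, Highland 2.320, Lowland 4.258, South 0.956.
Rounding up gives 3, 3, 5, 1 = 12 seats, so the divisor must be adjusted.
With modified divisor 230: modified quotas West 2.052, Highland 1.930, Lowland 3.543, South 0.796.
Rounding up: West 3, Highland 2, Lowland 4, South 1 (total 10).
Lowland receives 4.

4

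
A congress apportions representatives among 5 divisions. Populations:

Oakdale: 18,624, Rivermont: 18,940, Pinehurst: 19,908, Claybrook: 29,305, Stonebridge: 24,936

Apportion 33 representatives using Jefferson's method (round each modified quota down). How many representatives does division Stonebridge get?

Standard divisor 111713/33 ≈ 3385.242; standard quotas: Oakdale 5.502, Rivermont 5.595, Pinehurst 5.881, Claybrook 8.657, Stonebridge 7.366.
Rounding down gives 5, 5, 5, 8, 7 = 30 seats, so the divisor must be adjusted.
With modified divisor 3140: modified quotas Oakdale 5.931, Rivermont 6.032, Pinehurst 6.340, Claybrook 9.333, Stonebridge 7.941.
Rounding down: Oakdale 5, Rivermont 6, Pinehurst 6, Claybrook 9, Stonebridge 7 (total 33).
Stonebridge receives 7.

7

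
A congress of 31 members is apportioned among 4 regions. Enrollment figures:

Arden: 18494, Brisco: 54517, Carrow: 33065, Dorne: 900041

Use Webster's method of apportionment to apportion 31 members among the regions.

Standard divisor 1006117/31 ≈ 32455.387; standard quotas: Arden 0.570, Brisco 1.680, Carrow 1.019, Dorne 27.732.
Rounding to the nearest integer gives 1, 2, 1, 28 = 32 seats, so the divisor must be adjusted.
With modified divisor 33300: modified quotas Arden 0.555, Brisco 1.637, Carrow 0.993, Dorne 27.028.
Rounding to the nearest integer: Arden 1, Brisco 2, Carrow 1, Dorne 27 (total 31).

Arden: 1, Brisco: 2, Carrow: 1, Dorne: 27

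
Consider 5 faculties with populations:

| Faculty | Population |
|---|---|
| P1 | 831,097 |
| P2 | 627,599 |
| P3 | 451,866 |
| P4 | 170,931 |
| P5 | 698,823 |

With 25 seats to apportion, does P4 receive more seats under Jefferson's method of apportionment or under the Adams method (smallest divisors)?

Adams

Jefferson: P1 8, P2 6, P3 4, P4 1, P5 6.
Adams: P1 7, P2 6, P3 4, P4 2, P5 6.
P4 gets 1 under Jefferson and 2 under Adams.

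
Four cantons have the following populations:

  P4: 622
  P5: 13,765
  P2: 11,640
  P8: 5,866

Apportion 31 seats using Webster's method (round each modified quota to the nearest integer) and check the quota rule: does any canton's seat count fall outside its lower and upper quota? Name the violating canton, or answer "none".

none

Standard quotas: P4 0.605, P5 13.380, P2 11.314, P8 5.702.
Webster allocation: P4 1, P5 13, P2 11, P8 6.
Every allocation lies between the lower and upper quota.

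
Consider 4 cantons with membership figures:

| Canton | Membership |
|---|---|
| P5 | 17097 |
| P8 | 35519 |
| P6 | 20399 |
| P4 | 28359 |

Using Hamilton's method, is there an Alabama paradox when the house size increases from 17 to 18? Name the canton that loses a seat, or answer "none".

At 17 seats: P5 3, P8 6, P6 3, P4 5.
At 18 seats: P5 3, P8 6, P6 4, P4 5.
No canton's allocation decreased.

none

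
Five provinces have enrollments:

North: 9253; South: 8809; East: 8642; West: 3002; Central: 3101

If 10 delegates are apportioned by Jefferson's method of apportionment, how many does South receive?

3

Standard divisor 32807/10 ≈ 3280.7; standard quotas: North 2.820, South 2.685, East 2.634, West 0.915, Central 0.945.
Rounding down gives 2, 2, 2, 0, 0 = 6 seats, so the divisor must be adjusted.
With modified divisor 2900: modified quotas North 3.191, South 3.038, East 2.980, West 1.035, Central 1.069.
Rounding down: North 3, South 3, East 2, West 1, Central 1 (total 10).
South receives 3.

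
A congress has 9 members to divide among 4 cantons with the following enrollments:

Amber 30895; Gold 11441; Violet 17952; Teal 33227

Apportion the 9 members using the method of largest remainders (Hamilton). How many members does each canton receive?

Standard divisor: 93515 ÷ 9 ≈ 10390.556.
Standard quotas: Amber 2.9734, Gold 1.1011, Violet 1.7277, Teal 3.1978.
Lower quotas: Amber 2, Gold 1, Violet 1, Teal 3 (sum 7, leaving 2 seats).
Remainders in descending order: Amber 0.9734, Violet 0.7277, Teal 0.1978, Gold 0.1011.
The surplus seats go to Amber, Violet.

Amber 3, Gold 1, Violet 2, Teal 3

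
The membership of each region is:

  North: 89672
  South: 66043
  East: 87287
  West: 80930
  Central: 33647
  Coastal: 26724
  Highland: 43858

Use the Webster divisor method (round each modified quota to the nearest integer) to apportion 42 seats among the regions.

North: 9; South: 6; East: 9; West: 8; Central: 3; Coastal: 3; Highland: 4

Standard divisor 428161/42 ≈ 10194.31; standard quotas: North 8.796, South 6.478, East 8.562, West 7.939, Central 3.301, Coastal 2.621, Highland 4.302.
Rounding to the nearest integer gives North 9, South 6, East 9, West 8, Central 3, Coastal 3, Highland 4 — total 42, matching the house size, so no adjustment is needed.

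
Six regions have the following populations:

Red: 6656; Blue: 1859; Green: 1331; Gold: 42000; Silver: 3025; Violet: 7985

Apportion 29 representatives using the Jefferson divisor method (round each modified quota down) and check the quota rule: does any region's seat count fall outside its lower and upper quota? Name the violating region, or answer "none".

Gold

Standard quotas: Red 3.071, Blue 0.858, Green 0.614, Gold 19.378, Silver 1.396, Violet 3.684.
Jefferson allocation: Red 3, Blue 0, Green 0, Gold 21, Silver 1, Violet 4.
Gold has quota 19.378 (lower 19, upper 20) but receives 21 — outside the quota interval.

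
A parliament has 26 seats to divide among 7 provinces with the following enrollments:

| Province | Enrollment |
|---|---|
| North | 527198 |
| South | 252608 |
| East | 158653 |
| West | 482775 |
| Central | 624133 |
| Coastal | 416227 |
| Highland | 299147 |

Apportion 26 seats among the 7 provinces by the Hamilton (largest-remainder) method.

North=5; South=2; East=1; West=5; Central=6; Coastal=4; Highland=3

Standard divisor: 2760741 ÷ 26 ≈ 106182.346.
Standard quotas: North 4.9650, South 2.3790, East 1.4942, West 4.5467, Central 5.8779, Coastal 3.9199, Highland 2.8173.
Lower quotas: North 4, South 2, East 1, West 4, Central 5, Coastal 3, Highland 2 (sum 21, leaving 5 seats).
Remainders in descending order: North 0.9650, Coastal 0.9199, Central 0.8779, Highland 0.8173, West 0.5467, East 0.4942, South 0.3790.
Largest remainders: North, Coastal, Central, Highland, West receive the extra seats.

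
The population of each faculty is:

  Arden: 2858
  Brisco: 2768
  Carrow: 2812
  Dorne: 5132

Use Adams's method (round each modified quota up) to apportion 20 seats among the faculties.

Arden: 4, Brisco: 4, Carrow: 4, Dorne: 8

Standard divisor 13570/20 ≈ 678.5; standard quotas: Arden 4.212, Brisco 4.080, Carrow 4.144, Dorne 7.564.
Rounding up gives 5, 5, 5, 8 = 23 seats, so the divisor must be adjusted.
With modified divisor 720: modified quotas Arden 3.969, Brisco 3.844, Carrow 3.906, Dorne 7.128.
Rounding up: Arden 4, Brisco 4, Carrow 4, Dorne 8 (total 20).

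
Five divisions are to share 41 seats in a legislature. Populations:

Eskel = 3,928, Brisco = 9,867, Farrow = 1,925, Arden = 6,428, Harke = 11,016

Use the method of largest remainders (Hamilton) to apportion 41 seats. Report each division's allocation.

Total 33164; standard divisor 33164/41 ≈ 808.878.
Standard quotas: Eskel 4.8561, Brisco 12.1984, Farrow 2.3798, Arden 7.9468, Harke 13.6189.
Lower quotas: Eskel 4, Brisco 12, Farrow 2, Arden 7, Harke 13 (sum 38, leaving 3 seats).
Remainders in descending order: Arden 0.9468, Eskel 0.8561, Harke 0.6189, Farrow 0.3798, Brisco 0.1984.
The surplus seats go to Arden, Eskel, Harke.

Eskel=5; Brisco=12; Farrow=2; Arden=8; Harke=14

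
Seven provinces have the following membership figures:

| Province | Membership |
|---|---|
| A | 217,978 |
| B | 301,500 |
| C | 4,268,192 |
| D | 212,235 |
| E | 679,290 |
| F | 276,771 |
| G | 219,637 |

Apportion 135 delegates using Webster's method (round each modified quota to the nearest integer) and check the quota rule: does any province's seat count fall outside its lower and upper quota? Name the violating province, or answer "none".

Standard quotas: A 4.765, B 6.591, C 93.304, D 4.640, E 14.849, F 6.050, G 4.801.
Webster allocation: A 5, B 7, C 92, D 5, E 15, F 6, G 5.
C has quota 93.304 (lower 93, upper 94) but receives 92 — outside the quota interval.

C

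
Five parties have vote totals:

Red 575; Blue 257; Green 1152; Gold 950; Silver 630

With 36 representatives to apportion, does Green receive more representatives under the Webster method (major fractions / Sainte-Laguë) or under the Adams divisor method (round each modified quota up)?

Webster: Red 6, Blue 3, Green 12, Gold 9, Silver 6.
Adams: Red 6, Blue 3, Green 11, Gold 10, Silver 6.
Green gets 12 under Webster and 11 under Adams.

Webster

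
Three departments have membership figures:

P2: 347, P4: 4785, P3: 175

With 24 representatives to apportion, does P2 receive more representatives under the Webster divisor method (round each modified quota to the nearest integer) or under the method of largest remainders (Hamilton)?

Webster: P2 2, P4 21, P3 1.
Hamilton: P2 1, P4 22, P3 1.
P2 gets 2 under Webster and 1 under Hamilton.

Webster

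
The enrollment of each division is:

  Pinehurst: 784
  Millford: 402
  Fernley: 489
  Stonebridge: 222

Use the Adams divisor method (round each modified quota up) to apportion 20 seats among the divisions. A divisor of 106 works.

Pinehurst=8, Millford=4, Fernley=5, Stonebridge=3

With modified divisor 106: modified quotas Pinehurst 7.396, Millford 3.792, Fernley 4.613, Stonebridge 2.094.
Rounding up: Pinehurst 8, Millford 4, Fernley 5, Stonebridge 3 (total 20).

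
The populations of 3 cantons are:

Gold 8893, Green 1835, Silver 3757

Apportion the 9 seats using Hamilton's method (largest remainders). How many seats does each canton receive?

Gold=6, Green=1, Silver=2

Standard divisor: 14485 ÷ 9 ≈ 1609.444.
Standard quotas: Gold 5.5255, Green 1.1401, Silver 2.3343.
Lower quotas: Gold 5, Green 1, Silver 2 (sum 8, leaving 1 seat).
Remainders in descending order: Gold 0.5255, Silver 0.3343, Green 0.1401.
The surplus seat goes to Gold.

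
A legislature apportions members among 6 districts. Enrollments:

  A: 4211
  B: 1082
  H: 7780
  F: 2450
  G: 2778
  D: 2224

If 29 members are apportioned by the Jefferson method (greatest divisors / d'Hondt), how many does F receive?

Standard divisor 20525/29 ≈ 707.759; standard quotas: A 5.950, B 1.529, H 10.992, F 3.462, G 3.925, D 3.142.
Rounding down gives 5, 1, 10, 3, 3, 3 = 25 seats, so the divisor must be adjusted.
With modified divisor 630: modified quotas A 6.684, B 1.717, H 12.349, F 3.889, G 4.410, D 3.530.
Rounding down: A 6, B 1, H 12, F 3, G 4, D 3 (total 29).
F receives 3.

3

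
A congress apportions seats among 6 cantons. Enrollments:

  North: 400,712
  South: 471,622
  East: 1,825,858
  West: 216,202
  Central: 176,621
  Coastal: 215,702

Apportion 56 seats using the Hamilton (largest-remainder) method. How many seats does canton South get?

The standard divisor is 3306717/56 ≈ 59048.518.
Standard quotas: North 6.7861, South 7.9870, East 30.9213, West 3.6614, Central 2.9911, Coastal 3.6530.
Lower quotas: North 6, South 7, East 30, West 3, Central 2, Coastal 3 (sum 51, leaving 5 seats).
Remainders in descending order: Central 0.9911, South 0.9870, East 0.9213, North 0.7861, West 0.6614, Coastal 0.6530.
The surplus seats go to Central, South, East, North, West.
South receives 8.

8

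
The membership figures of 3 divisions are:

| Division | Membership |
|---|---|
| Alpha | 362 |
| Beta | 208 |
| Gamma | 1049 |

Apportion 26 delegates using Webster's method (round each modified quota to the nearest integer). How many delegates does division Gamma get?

Standard divisor 1619/26 ≈ 62.269; standard quotas: Alpha 5.813, Beta 3.340, Gamma 16.846.
Rounding to the nearest integer gives Alpha 6, Beta 3, Gamma 17 — total 26, matching the house size, so no adjustment is needed.
Gamma receives 17.

17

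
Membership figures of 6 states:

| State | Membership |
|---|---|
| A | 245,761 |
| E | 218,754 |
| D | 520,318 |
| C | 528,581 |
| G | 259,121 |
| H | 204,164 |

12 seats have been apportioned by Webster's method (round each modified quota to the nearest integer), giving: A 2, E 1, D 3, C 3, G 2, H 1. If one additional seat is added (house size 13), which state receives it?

C

Priority for the next seat is population ÷ (current seats + 0.5).
Priorities: A 98304.400, E 145836.000, D 148662.286, C 151023.143, G 103648.400, H 136109.333.
Highest priority: C.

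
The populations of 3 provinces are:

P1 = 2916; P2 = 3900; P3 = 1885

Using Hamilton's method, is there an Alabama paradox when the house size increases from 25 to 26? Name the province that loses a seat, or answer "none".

P3

At 25 seats: P1 8, P2 11, P3 6.
At 26 seats: P1 9, P2 12, P3 5.
P3 drops from 6 to 5.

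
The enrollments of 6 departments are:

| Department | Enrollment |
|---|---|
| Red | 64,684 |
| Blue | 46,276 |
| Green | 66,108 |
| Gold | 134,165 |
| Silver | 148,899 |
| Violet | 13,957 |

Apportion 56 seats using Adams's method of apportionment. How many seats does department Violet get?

2

Standard divisor 474089/56 ≈ 8465.875; standard quotas: Red 7.641, Blue 5.466, Green 7.809, Gold 15.848, Silver 17.588, Violet 1.649.
Rounding up gives 8, 6, 8, 16, 18, 2 = 58 seats, so the divisor must be adjusted.
With modified divisor 9100: modified quotas Red 7.108, Blue 5.085, Green 7.265, Gold 14.743, Silver 16.363, Violet 1.534.
Rounding up: Red 8, Blue 6, Green 8, Gold 15, Silver 17, Violet 2 (total 56).
Violet receives 2.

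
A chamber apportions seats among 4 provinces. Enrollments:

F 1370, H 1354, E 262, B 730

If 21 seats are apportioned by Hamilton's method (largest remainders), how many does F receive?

The standard divisor is 3716/21 ≈ 176.952.
Standard quotas: F 7.742, H 7.652, E 1.481, B 4.125.
Lower quotas: F 7, H 7, E 1, B 4 (sum 19, leaving 2 seats).
Remainders in descending order: F 0.742, H 0.652, E 0.481, B 0.125.
The surplus seats go to F, H.
F receives 8.

8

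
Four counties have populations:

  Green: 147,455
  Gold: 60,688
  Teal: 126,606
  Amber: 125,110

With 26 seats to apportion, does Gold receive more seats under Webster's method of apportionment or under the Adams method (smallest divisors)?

Webster: Green 9, Gold 3, Teal 7, Amber 7.
Adams: Green 8, Gold 4, Teal 7, Amber 7.
Gold gets 3 under Webster and 4 under Adams.

Adams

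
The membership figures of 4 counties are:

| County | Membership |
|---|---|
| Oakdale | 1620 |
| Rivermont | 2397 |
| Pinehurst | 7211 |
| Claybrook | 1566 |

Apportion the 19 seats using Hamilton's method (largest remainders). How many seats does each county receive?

Oakdale: 2, Rivermont: 4, Pinehurst: 11, Claybrook: 2

The standard divisor is 12794/19 ≈ 673.368.
Standard quotas: Oakdale 2.4058, Rivermont 3.5597, Pinehurst 10.7088, Claybrook 2.3256.
Lower quotas: Oakdale 2, Rivermont 3, Pinehurst 10, Claybrook 2 (sum 17, leaving 2 seats).
Remainders in descending order: Pinehurst 0.7088, Rivermont 0.5597, Oakdale 0.4058, Claybrook 0.3256.
Largest remainders: Pinehurst, Rivermont receive the extra seats.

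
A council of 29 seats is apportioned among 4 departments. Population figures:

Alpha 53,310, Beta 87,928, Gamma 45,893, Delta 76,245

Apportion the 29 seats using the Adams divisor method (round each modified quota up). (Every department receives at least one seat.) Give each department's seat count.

Standard divisor 263376/29 ≈ 9081.931; standard quotas: Alpha 5.870, Beta 9.682, Gamma 5.053, Delta 8.395.
Rounding up gives 6, 10, 6, 9 = 31 seats, so the divisor must be adjusted.
With modified divisor 9700: modified quotas Alpha 5.496, Beta 9.065, Gamma 4.731, Delta 7.860.
Rounding up: Alpha 6, Beta 10, Gamma 5, Delta 8 (total 29).

Alpha: 6, Beta: 10, Gamma: 5, Delta: 8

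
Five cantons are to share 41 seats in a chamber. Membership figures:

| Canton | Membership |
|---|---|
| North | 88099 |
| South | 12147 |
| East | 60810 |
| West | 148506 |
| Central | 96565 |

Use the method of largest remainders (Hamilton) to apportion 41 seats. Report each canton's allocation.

North=9, South=1, East=6, West=15, Central=10

Standard divisor: 406127 ÷ 41 ≈ 9905.537.
Standard quotas: North 8.8939, South 1.2263, East 6.1390, West 14.9922, Central 9.7486.
Lower quotas: North 8, South 1, East 6, West 14, Central 9 (sum 38, leaving 3 seats).
Remainders in descending order: West 0.9922, North 0.8939, Central 0.7486, South 0.2263, East 0.1390.
The surplus seats go to West, North, Central.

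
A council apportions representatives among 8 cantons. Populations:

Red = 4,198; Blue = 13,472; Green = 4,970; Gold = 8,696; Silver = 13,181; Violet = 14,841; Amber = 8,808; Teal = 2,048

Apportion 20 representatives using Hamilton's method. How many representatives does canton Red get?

Standard divisor: 70214 ÷ 20 ≈ 3510.7.
Standard quotas: Red 1.1958, Blue 3.8374, Green 1.4157, Gold 2.4770, Silver 3.7545, Violet 4.2274, Amber 2.5089, Teal 0.5834.
Lower quotas: Red 1, Blue 3, Green 1, Gold 2, Silver 3, Violet 4, Amber 2, Teal 0 (sum 16, leaving 4 seats).
Remainders in descending order: Blue 0.8374, Silver 0.7545, Teal 0.5834, Amber 0.5089, Gold 0.4770, Green 0.4157, Violet 0.2274, Red 0.1958.
The surplus seats go to Blue, Silver, Teal, Amber.
Red receives 1.

1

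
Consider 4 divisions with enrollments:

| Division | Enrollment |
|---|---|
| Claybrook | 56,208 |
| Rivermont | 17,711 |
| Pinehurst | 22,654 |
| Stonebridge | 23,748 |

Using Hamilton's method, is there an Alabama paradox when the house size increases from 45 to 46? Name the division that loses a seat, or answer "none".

none

At 45 seats: Claybrook 21, Rivermont 7, Pinehurst 8, Stonebridge 9.
At 46 seats: Claybrook 21, Rivermont 7, Pinehurst 9, Stonebridge 9.
No division's allocation decreased.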